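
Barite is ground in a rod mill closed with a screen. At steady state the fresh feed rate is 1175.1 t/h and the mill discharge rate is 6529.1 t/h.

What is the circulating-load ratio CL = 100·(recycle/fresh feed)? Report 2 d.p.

CL = 455.62 %

M = F + R at steady state, so:
R = M − F = 6529.1 − 1175.1 = 5354.0 t/h
CL = 100·R/F = 100·5354.0/1175.1 = 455.62 %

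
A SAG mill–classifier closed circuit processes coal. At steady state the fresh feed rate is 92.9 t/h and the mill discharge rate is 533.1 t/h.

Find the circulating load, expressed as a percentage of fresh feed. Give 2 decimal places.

Discharge = new feed + return, hence
R = M − F = 533.1 − 92.9 = 440.2 t/h
CL = 100·R/F = 100·440.2/92.9 = 473.84 %

CL = 473.84 %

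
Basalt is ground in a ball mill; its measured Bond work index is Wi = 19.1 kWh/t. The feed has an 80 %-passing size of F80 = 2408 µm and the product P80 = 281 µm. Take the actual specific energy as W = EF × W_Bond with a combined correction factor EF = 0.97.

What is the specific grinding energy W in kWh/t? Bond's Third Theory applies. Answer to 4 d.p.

W = 7.2768 kWh/t

W = 10·Wi·[P80^(−½) − F80^(−½)]
1/√281 = 0.059655;  1/√2408 = 0.020378
W = 10·19.1·(0.059655 − 0.020378) = 7.5018 kWh/t
W_actual = 0.97 × 7.5018 = 7.2768 kWh/t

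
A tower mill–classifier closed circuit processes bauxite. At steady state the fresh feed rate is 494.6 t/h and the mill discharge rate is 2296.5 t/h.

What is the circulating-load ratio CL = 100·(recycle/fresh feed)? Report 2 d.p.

M = F + R at steady state, so:
R = M − F = 2296.5 − 494.6 = 1801.9 t/h
CL = 100·R/F = 100·1801.9/494.6 = 364.31 %

CL = 364.31 %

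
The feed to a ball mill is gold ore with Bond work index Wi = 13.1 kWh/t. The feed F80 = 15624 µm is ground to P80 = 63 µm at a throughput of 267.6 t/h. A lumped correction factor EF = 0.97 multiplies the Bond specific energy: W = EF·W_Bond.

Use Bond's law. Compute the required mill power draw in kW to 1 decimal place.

P = 4012.1 kW

W = 10 Wi (P80^-0.5 − F80^-0.5)
W = 10·13.1·(1/√63 − 1/√15624) = 10·13.1·(0.117988) = 15.4564 kWh/t
W_actual = 0.97 × 15.4564 = 14.9927 kWh/t
P = W·T = 14.9927·267.6 = 4012.1 kW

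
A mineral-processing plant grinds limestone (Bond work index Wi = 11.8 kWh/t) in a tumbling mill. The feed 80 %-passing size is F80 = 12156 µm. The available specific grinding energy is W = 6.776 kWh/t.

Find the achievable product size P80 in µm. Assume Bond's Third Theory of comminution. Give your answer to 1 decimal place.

P80 = 226.2 µm

W = 10 Wi / √P80 − 10 Wi / √F80
1/√P80 = 1/√F80 + W/(10·Wi)
  = 6.7760/(10·11.8) + 1/√12156 = 0.057424 + 0.009070 = 0.066494
P80 = (1/0.066494)² = 15.0390² = 226.17 µm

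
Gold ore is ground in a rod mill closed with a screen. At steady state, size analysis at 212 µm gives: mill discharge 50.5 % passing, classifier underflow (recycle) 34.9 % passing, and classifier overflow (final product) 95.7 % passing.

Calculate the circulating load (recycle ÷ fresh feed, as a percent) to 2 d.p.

CL = 289.74 %

Let r = R/F. Size balance at 212 µm:
(1+r)d = ru + o → r = (o−d)/(d−u)
r = (95.7 − 50.5)/(50.5 − 34.9) = 45.2/15.6 = 2.8974
CL = 100·r = 289.74 %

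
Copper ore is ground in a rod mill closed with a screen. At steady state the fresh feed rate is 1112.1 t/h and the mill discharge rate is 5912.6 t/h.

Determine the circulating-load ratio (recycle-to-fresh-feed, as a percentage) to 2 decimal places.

Mill node: discharge = fresh + recycle.
R = M − F = 5912.6 − 1112.1 = 4800.5 t/h
CL = 100·R/F = 100·4800.5/1112.1 = 431.66 %

CL = 431.66 %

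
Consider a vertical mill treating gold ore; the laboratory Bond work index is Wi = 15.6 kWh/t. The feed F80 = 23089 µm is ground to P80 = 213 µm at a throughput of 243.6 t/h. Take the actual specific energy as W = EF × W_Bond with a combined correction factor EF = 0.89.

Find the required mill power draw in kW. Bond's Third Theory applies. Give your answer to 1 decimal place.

P = 2094.8 kW

W = 10 Wi (1/√P80 − 1/√F80)  [Bond]
W = 10·15.6·(1/√213 − 1/√23089) = 10·15.6·(0.061938) = 9.6623 kWh/t
With EF = 0.89: W = 9.6623·0.89 = 8.5994 kWh/t
P_mill = W·ṁ = 8.5994·243.6 = 2094.8 kW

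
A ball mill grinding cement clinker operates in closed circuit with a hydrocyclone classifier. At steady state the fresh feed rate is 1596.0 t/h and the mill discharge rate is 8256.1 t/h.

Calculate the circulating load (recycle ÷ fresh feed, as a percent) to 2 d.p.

CL = 417.30 %

Mill node: discharge = fresh + recycle.
R = M − F = 8256.1 − 1596.0 = 6660.1 t/h
CL = 100·R/F = 100·6660.1/1596.0 = 417.30 %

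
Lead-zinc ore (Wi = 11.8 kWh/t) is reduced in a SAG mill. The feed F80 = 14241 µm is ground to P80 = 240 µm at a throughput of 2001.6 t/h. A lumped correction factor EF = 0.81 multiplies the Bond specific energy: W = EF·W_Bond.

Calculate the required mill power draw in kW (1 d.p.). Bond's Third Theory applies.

P = 10746.0 kW

W = 10 Wi (1/√P80 − 1/√F80)  [Bond]
W = 10·11.8·(1/√240 − 1/√14241) = 10·11.8·(0.056170) = 6.6281 kWh/t
Corrected W = EF·W_Bond = 0.81·6.6281 = 5.3687 kWh/t
Mill draw = 5.3687 × 2001.6 = 10746.0 kW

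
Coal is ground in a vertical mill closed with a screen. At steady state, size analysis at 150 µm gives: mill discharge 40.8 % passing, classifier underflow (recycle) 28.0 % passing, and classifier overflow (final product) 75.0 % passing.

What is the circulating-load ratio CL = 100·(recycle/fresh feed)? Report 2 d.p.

CL = 267.19 %

Balance %-passing 150 µm (r = R/F):
Fd + Rd = Ru + Fo ⇒ R/F = (o−d)/(d−u)
r = (75.0 − 40.8)/(40.8 − 28.0) = 34.2/12.8 = 2.6719
CL = 100·r = 267.19 %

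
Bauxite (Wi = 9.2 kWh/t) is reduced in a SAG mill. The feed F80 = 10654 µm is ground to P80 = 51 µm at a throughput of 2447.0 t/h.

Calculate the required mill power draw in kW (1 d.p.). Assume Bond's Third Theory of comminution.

P = 29342.6 kW

W = 10 Wi (P80^-0.5 − F80^-0.5)
W = 10·9.2·(1/√51 − 1/√10654) = 10·9.2·(0.130340) = 11.9913 kWh/t
P_mill = W·ṁ = 11.9913·2447.0 = 29342.6 kW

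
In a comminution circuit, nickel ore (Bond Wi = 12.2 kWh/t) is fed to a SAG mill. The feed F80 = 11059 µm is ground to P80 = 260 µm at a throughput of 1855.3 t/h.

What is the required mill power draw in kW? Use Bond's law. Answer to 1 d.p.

W = 10 Wi / √P80 − 10 Wi / √F80
W = 10·12.2·(1/√260 − 1/√11059) = 10·12.2·(0.052508) = 6.4060 kWh/t
P = W·T = 6.4060·1855.3 = 11885.1 kW

P = 11885.1 kW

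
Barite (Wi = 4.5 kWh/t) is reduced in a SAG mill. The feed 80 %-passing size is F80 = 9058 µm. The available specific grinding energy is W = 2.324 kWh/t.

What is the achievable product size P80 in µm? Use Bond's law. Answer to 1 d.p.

W_Bond = 10·Wi·(1/√P₈₀ − 1/√F₈₀)
⇒ 1/√P80 = W/(10 Wi) + 1/√F80
  = 2.3240/(10·4.5) + 1/√9058 = 0.051644 + 0.010507 = 0.062152
P80 = (1/0.062152)² = 16.0897² = 258.88 µm

P80 = 258.9 µm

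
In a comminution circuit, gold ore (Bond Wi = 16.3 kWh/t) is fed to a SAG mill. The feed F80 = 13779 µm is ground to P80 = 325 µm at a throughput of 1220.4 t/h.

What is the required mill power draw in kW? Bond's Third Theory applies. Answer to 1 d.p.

P = 9339.7 kW

Bond:  W = 10 Wi (1/√P − 1/√F)
W = 10·16.3·(1/√325 − 1/√13779) = 10·16.3·(0.046951) = 7.6530 kWh/t
Mill draw = 7.6530 × 1220.4 = 9339.7 kW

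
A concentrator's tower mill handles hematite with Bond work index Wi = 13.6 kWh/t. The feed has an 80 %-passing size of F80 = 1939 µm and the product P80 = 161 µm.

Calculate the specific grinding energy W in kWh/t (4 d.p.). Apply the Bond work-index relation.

W = 7.6298 kWh/t

W = 10 Wi (P80^-0.5 − F80^-0.5)
1/√161 = 0.078811;  1/√1939 = 0.022710
W = 10·13.6·(0.078811 − 0.022710) = 7.6298 kWh/t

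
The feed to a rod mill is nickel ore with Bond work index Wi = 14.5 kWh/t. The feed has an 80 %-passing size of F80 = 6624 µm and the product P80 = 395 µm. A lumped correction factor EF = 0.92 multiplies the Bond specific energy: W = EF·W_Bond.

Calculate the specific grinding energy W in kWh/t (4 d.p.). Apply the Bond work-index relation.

W = 5.0730 kWh/t

W = 10·Wi·[P80^(−½) − F80^(−½)]
1/√395 = 0.050315;  1/√6624 = 0.012287
W = 10·14.5·(0.050315 − 0.012287) = 5.5142 kWh/t
Corrected W = EF·W_Bond = 0.92·5.5142 = 5.0730 kWh/t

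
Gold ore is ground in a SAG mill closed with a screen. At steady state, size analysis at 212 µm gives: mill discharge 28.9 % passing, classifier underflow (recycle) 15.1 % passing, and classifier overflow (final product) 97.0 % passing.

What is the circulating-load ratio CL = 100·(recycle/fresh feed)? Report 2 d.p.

CL = 493.48 %

Let r = R/F. Size balance at 212 µm:
r = (o − d)/(d − u)
r = (97.0 − 28.9)/(28.9 − 15.1) = 68.1/13.8 = 4.9348
CL = 100·r = 493.48 %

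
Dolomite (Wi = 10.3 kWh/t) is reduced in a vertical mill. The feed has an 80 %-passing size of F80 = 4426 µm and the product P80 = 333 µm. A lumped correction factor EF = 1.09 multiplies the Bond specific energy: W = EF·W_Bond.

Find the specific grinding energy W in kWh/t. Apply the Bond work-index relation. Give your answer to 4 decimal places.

W = 4.4648 kWh/t

W = 10 Wi / √P80 − 10 Wi / √F80
1/√333 = 0.054800;  1/√4426 = 0.015031
W = 10·10.3·(0.054800 − 0.015031) = 4.0961 kWh/t
W_actual = 1.09 × 4.0961 = 4.4648 kWh/t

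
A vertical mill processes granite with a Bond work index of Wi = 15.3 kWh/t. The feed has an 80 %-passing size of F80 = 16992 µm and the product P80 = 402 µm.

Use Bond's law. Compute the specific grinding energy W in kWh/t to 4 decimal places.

W = 10 Wi (1/√P80 − 1/√F80)  [Bond]
1/√402 = 0.049875;  1/√16992 = 0.007671
W = 10·15.3·(0.049875 − 0.007671) = 6.4572 kWh/t

W = 6.4572 kWh/t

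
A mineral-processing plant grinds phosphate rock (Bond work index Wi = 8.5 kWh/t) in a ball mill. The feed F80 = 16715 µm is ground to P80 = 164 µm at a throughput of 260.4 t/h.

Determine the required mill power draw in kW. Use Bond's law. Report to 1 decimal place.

Bond: W = 10·Wi·(1/√P80 − 1/√F80)
W = 10·8.5·(1/√164 − 1/√16715) = 10·8.5·(0.070352) = 5.9799 kWh/t
Mill draw = 5.9799 × 260.4 = 1557.2 kW

P = 1557.2 kW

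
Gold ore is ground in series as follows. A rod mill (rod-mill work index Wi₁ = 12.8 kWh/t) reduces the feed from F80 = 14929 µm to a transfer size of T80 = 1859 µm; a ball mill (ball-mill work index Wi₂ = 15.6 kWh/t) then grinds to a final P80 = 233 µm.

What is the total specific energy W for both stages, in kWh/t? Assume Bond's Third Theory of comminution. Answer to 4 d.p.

W = 8.5229 kWh/t

W = 10 Wi / √P80 − 10 Wi / √F80
Stage 1 (14929→1859 µm, Wi₁=12.8): W₁ = 10·12.8·(0.023193 − 0.008184) = 1.9211 kWh/t
Stage 2 (1859→233 µm, Wi₂=15.6): W₂ = 10·15.6·(0.065512 − 0.023193) = 6.6018 kWh/t
W = W₁ + W₂ = 1.9211 + 6.6018 = 8.5229 kWh/t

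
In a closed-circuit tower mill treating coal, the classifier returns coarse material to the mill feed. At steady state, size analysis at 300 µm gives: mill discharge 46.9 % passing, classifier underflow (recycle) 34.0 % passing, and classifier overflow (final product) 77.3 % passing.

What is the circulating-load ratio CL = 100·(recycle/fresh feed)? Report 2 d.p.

CL = 235.66 %

Classifier node, passing 300 µm:
(1+r)·d = r·u + o ⇒ r = (o−d)/(d−u)
r = (77.3 − 46.9)/(46.9 − 34.0) = 30.4/12.9 = 2.3566
CL = 100·r = 235.66 %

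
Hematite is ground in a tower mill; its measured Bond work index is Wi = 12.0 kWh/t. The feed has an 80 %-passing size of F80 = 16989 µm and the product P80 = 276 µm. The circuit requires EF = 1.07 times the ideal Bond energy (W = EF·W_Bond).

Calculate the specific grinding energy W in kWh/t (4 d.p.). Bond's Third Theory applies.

W = 6.7437 kWh/t

Bond:  W = 10 Wi (1/√P − 1/√F)
1/√276 = 0.060193;  1/√16989 = 0.007672
W = 10·12.0·(0.060193 − 0.007672) = 6.3025 kWh/t
W_actual = 1.07 × 6.3025 = 6.7437 kWh/t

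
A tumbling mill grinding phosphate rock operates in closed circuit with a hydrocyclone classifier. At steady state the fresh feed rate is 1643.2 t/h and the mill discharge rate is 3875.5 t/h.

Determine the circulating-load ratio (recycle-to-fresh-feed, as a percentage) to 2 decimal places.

Steady state: M = F + R.
R = M − F = 3875.5 − 1643.2 = 2232.3 t/h
CL = 100·R/F = 100·2232.3/1643.2 = 135.85 %

CL = 135.85 %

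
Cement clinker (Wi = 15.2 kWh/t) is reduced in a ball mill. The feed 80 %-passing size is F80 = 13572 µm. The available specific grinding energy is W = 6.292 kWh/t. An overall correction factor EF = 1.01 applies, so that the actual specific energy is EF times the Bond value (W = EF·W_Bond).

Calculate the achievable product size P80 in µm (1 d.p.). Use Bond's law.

P80 = 407.0 µm

W = 10·Wi·[P80^(−½) − F80^(−½)]
W_Bond = W / EF = 6.292 / 1.01 = 6.2297 kWh/t
⇒ 1/√P80 = W_Bond/(10 Wi) + 1/√F80
  = 6.2297/(10·15.2) + 1/√13572 = 0.040985 + 0.008584 = 0.049569
P80 = (1/0.049569)² = 20.1740² = 406.99 µm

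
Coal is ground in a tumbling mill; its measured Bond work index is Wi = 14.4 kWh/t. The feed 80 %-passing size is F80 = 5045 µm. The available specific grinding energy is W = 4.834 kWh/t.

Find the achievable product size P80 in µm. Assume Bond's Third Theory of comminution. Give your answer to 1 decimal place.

P80 = 440.5 µm

W = 10·Wi·(P80^(-½) − F80^(-½))
⇒ 1/√P80 = W/(10 Wi) + 1/√F80
  = 4.8340/(10·14.4) + 1/√5045 = 0.033569 + 0.014079 = 0.047648
P80 = (1/0.047648)² = 20.9871² = 440.46 µm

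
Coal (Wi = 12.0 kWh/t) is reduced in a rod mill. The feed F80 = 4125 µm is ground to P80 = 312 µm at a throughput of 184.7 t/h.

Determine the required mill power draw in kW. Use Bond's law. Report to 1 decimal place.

W = 10 Wi / √P80 − 10 Wi / √F80
W = 10·12.0·(1/√312 − 1/√4125) = 10·12.0·(0.041044) = 4.9253 kWh/t
Power = W × throughput = 4.9253 kWh/t × 184.7 t/h = 909.7 kW

P = 909.7 kW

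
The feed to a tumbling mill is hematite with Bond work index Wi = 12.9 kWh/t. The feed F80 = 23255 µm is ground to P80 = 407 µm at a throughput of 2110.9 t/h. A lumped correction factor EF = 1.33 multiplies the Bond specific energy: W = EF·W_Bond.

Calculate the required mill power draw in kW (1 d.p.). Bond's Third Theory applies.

P = 15577.0 kW

Bond:  W = 10 Wi (1/√P − 1/√F)
W = 10·12.9·(1/√407 − 1/√23255) = 10·12.9·(0.043011) = 5.5484 kWh/t
With EF = 1.33: W = 5.5484·1.33 = 7.3793 kWh/t
P = W·T = 7.3793·2110.9 = 15577.0 kW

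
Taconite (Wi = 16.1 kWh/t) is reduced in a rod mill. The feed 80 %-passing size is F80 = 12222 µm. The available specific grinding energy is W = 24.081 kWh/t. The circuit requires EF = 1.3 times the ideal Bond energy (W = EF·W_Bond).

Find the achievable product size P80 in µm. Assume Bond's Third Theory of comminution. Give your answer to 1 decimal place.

P80 = 64.9 µm

W = 10 Wi (P80^-0.5 − F80^-0.5)
W_Bond = W / EF = 24.081 / 1.3 = 18.5238 kWh/t
⇒ 1/√P80 = W_Bond/(10·Wi) + 1/√F80
  = 18.5238/(10·16.1) + 1/√12222 = 0.115055 + 0.009045 = 0.124100
P80 = (1/0.124100)² = 8.0580² = 64.93 µm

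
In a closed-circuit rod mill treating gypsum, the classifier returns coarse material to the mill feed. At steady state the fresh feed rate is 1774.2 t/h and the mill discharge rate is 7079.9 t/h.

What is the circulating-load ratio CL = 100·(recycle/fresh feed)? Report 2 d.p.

CL = 299.05 %

Mill node: discharge = fresh + recycle.
R = M − F = 7079.9 − 1774.2 = 5305.7 t/h
CL = 100·R/F = 100·5305.7/1774.2 = 299.05 %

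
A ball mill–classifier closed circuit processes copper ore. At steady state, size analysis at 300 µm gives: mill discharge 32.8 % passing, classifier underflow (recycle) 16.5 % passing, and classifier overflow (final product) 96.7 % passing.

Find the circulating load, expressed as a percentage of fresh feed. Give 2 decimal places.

CL = 392.02 %

Two-product formula at 300 µm:
(1+r)d = ru + o → r = (o−d)/(d−u)
r = (96.7 − 32.8)/(32.8 − 16.5) = 63.9/16.3 = 3.9202
CL = 100·r = 392.02 %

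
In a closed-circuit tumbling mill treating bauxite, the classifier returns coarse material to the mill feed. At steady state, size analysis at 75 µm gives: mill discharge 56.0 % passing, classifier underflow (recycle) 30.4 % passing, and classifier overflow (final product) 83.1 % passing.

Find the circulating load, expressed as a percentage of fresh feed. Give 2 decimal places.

CL = 105.86 %

Classifier node, passing 75 µm:
d + r·d = r·u + o → r(d−u) = o−d
r = (83.1 − 56.0)/(56.0 − 30.4) = 27.1/25.6 = 1.0586
CL = 100·r = 105.86 %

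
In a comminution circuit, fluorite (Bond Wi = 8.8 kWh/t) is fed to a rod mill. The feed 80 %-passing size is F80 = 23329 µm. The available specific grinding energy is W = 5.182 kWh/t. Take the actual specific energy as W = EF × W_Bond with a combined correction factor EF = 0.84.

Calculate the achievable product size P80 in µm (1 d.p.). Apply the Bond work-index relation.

W = 10 Wi (1/√P80 − 1/√F80)  [Bond]
W_Bond = W / EF = 5.182 / 0.84 = 6.1690 kWh/t
⇒ 1/√P80 = W_Bond/(10·Wi) + 1/√F80
  = 6.1690/(10·8.8) + 1/√23329 = 0.070103 + 0.006547 = 0.076650
P80 = (1/0.076650)² = 13.0463² = 170.21 µm

P80 = 170.2 µm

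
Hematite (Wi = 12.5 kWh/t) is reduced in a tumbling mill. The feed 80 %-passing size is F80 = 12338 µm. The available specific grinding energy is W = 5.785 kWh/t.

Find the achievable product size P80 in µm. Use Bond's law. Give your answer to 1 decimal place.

P80 = 327.2 µm

W_Bond = 10·Wi·(1/√P₈₀ − 1/√F₈₀)
P80^(−½) = W/(10 Wi) + F80^(−½)
  = 5.7850/(10·12.5) + 1/√12338 = 0.046280 + 0.009003 = 0.055283
P80 = (1/0.055283)² = 18.0888² = 327.21 µm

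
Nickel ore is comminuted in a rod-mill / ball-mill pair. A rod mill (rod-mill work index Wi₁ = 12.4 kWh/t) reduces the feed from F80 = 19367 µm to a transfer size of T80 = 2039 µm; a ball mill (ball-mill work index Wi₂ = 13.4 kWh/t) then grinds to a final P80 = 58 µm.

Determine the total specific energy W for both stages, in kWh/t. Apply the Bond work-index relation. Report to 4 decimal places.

W = 16.4826 kWh/t

W_Bond = 10·Wi·(1/√P₈₀ − 1/√F₈₀)
Stage 1 (19367→2039 µm, Wi₁=12.4): W₁ = 10·12.4·(0.022146 − 0.007186) = 1.8551 kWh/t
Stage 2 (2039→58 µm, Wi₂=13.4): W₂ = 10·13.4·(0.131306 − 0.022146) = 14.6275 kWh/t
W = W₁ + W₂ = 1.8551 + 14.6275 = 16.4826 kWh/t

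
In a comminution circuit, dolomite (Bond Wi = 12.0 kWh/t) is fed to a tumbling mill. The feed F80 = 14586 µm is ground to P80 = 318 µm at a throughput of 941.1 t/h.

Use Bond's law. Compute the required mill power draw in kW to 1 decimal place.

W = 10 Wi (P80^-0.5 − F80^-0.5)
W = 10·12.0·(1/√318 − 1/√14586) = 10·12.0·(0.047797) = 5.7357 kWh/t
Mill draw = 5.7357 × 941.1 = 5397.8 kW

P = 5397.8 kW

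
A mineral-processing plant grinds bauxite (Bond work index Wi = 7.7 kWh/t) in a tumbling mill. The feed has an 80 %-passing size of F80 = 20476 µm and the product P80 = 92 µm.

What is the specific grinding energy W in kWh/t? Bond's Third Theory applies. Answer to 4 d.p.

Bond:  W = 10 Wi (1/√P − 1/√F)
1/√92 = 0.104257;  1/√20476 = 0.006988
W = 10·7.7·(0.104257 − 0.006988) = 7.4897 kWh/t

W = 7.4897 kWh/t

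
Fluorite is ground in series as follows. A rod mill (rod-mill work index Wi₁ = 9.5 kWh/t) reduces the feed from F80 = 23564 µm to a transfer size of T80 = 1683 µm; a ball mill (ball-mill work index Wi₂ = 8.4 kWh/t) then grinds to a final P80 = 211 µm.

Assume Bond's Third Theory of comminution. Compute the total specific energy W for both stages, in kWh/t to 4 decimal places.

W = 5.4321 kWh/t

W_Bond = 10·Wi·(1/√P₈₀ − 1/√F₈₀)
Stage 1 (23564→1683 µm, Wi₁=9.5): W₁ = 10·9.5·(0.024376 − 0.006514) = 1.6968 kWh/t
Stage 2 (1683→211 µm, Wi₂=8.4): W₂ = 10·8.4·(0.068843 − 0.024376) = 3.7352 kWh/t
W = W₁ + W₂ = 1.6968 + 3.7352 = 5.4321 kWh/t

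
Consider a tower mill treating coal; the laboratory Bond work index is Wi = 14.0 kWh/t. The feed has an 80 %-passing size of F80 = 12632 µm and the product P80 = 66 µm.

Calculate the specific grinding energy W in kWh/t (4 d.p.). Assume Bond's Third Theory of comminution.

Bond:  W = 10 Wi (1/√P − 1/√F)
1/√66 = 0.123091;  1/√12632 = 0.008897
W = 10·14.0·(0.123091 − 0.008897) = 15.9872 kWh/t

W = 15.9872 kWh/t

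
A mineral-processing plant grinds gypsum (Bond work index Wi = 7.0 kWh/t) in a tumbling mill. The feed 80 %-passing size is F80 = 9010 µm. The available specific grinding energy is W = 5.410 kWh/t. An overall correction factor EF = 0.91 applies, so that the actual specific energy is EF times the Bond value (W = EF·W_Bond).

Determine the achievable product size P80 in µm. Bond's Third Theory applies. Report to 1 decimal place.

P80 = 109.7 µm

W = 10·Wi·(P80^(-½) − F80^(-½))
W_Bond = W / EF = 5.410 / 0.91 = 5.9451 kWh/t
P80^(−½) = W_Bond/(10 Wi) + F80^(−½)
  = 5.9451/(10·7.0) + 1/√9010 = 0.084929 + 0.010535 = 0.095464
P80 = (1/0.095464)² = 10.4751² = 109.73 µm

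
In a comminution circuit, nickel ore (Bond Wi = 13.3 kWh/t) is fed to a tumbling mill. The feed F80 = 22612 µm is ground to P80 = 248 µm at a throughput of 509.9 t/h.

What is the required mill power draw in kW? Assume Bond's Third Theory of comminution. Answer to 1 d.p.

W_Bond = 10·Wi·(1/√P₈₀ − 1/√F₈₀)
W = 10·13.3·(1/√248 − 1/√22612) = 10·13.3·(0.056850) = 7.5610 kWh/t
Mill draw = 7.5610 × 509.9 = 3855.4 kW

P = 3855.4 kW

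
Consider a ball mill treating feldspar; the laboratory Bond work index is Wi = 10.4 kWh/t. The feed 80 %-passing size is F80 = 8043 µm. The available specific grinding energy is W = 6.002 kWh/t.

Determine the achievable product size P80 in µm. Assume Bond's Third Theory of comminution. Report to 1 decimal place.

P80 = 210.9 µm

W = 10·Wi·(P80^(-½) − F80^(-½))
1/√P80 = 1/√F80 + W/(10·Wi)
  = 6.0020/(10·10.4) + 1/√8043 = 0.057712 + 0.011150 = 0.068862
P80 = (1/0.068862)² = 14.5218² = 210.88 µm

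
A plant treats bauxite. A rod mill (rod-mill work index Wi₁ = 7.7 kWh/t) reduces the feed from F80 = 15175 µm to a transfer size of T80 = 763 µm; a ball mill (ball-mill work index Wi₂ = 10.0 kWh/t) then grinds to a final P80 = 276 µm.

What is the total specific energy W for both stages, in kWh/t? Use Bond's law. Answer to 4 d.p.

W = 4.5616 kWh/t

W = 10·Wi·(P80^(-½) − F80^(-½))
Stage 1 (15175→763 µm, Wi₁=7.7): W₁ = 10·7.7·(0.036202 − 0.008118) = 2.1625 kWh/t
Stage 2 (763→276 µm, Wi₂=10.0): W₂ = 10·10.0·(0.060193 − 0.036202) = 2.3990 kWh/t
W = W₁ + W₂ = 2.1625 + 2.3990 = 4.5616 kWh/t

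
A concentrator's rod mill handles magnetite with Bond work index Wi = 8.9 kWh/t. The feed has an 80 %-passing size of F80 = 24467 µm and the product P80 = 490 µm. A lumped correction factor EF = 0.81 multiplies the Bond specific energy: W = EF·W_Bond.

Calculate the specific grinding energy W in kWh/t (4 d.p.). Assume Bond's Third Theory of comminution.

Bond: W = 10·Wi·(1/√P80 − 1/√F80)
1/√490 = 0.045175;  1/√24467 = 0.006393
W = 10·8.9·(0.045175 − 0.006393) = 3.4516 kWh/t
Apply correction: 3.4516 × 0.81 = 2.7958 kWh/t

W = 2.7958 kWh/t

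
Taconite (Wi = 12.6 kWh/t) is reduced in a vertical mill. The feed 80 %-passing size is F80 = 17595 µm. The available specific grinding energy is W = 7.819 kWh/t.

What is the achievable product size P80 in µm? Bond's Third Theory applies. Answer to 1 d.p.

P80 = 206.5 µm

W = 10 Wi (1/√P80 − 1/√F80)  [Bond]
P80^(−½) = W/(10 Wi) + F80^(−½)
  = 7.8190/(10·12.6) + 1/√17595 = 0.062056 + 0.007539 = 0.069594
P80 = (1/0.069594)² = 14.3690² = 206.47 µm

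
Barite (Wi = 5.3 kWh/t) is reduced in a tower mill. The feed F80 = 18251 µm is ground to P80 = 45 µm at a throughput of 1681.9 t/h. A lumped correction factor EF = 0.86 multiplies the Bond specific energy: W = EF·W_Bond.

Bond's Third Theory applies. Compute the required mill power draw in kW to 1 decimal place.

P = 10860.5 kW

W = 10 Wi / √P80 − 10 Wi / √F80
W = 10·5.3·(1/√45 − 1/√18251) = 10·5.3·(0.141669) = 7.5085 kWh/t
Corrected W = EF·W_Bond = 0.86·7.5085 = 6.4573 kWh/t
Mill draw = 6.4573 × 1681.9 = 10860.5 kW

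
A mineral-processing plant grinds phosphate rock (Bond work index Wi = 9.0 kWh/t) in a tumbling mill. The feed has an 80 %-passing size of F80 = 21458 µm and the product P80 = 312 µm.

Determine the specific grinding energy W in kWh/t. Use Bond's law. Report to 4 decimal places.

W = 4.4809 kWh/t

W_Bond = 10·Wi·(1/√P₈₀ − 1/√F₈₀)
1/√312 = 0.056614;  1/√21458 = 0.006827
W = 10·9.0·(0.056614 − 0.006827) = 4.4809 kWh/t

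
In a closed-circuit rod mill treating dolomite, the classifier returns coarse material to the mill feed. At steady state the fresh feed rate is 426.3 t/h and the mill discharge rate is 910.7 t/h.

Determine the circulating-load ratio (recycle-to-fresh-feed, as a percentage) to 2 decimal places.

Steady state: M = F + R.
R = M − F = 910.7 − 426.3 = 484.4 t/h
CL = 100·R/F = 100·484.4/426.3 = 113.63 %

CL = 113.63 %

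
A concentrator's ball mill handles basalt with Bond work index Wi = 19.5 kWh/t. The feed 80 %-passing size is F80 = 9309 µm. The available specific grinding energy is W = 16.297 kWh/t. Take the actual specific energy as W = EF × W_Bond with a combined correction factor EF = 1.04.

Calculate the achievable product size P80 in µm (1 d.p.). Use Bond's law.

W = 10·Wi·(P80^(-½) − F80^(-½))
W_Bond = W / EF = 16.297 / 1.04 = 15.6702 kWh/t
P80^-0.5 = F80^-0.5 + W_Bond/(10 Wi)
  = 15.6702/(10·19.5) + 1/√9309 = 0.080360 + 0.010365 = 0.090724
P80 = (1/0.090724)² = 11.0224² = 121.49 µm

P80 = 121.5 µm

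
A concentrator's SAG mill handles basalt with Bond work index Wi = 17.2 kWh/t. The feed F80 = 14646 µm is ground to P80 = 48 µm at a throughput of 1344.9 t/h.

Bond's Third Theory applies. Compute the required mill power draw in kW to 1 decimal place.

W = 10·Wi·(P80^(-½) − F80^(-½))
W = 10·17.2·(1/√48 − 1/√14646) = 10·17.2·(0.136075) = 23.4048 kWh/t
P = W·T = 23.4048·1344.9 = 31477.1 kW

P = 31477.1 kW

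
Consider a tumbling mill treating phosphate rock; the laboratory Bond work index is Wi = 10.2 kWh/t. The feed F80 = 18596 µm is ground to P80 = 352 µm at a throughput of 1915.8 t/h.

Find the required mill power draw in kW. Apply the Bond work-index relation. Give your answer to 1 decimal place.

P = 8982.5 kW

W = 10·Wi·(P80^(-½) − F80^(-½))
W = 10·10.2·(1/√352 − 1/√18596) = 10·10.2·(0.045967) = 4.6886 kWh/t
P = W·T = 4.6886·1915.8 = 8982.5 kW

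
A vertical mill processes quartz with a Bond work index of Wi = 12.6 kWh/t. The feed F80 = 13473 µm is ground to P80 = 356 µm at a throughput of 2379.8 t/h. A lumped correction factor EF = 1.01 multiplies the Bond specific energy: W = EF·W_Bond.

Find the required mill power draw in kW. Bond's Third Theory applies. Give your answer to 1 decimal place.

W = 10 Wi / √P80 − 10 Wi / √F80
W = 10·12.6·(1/√356 − 1/√13473) = 10·12.6·(0.044385) = 5.5925 kWh/t
With EF = 1.01: W = 5.5925·1.01 = 5.6484 kWh/t
Power = W × throughput = 5.6484 kWh/t × 2379.8 t/h = 13442.0 kW

P = 13442.0 kW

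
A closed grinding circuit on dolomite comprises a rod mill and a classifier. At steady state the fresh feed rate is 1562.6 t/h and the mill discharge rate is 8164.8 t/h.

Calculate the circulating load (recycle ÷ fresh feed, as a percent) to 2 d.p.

CL = 422.51 %

Discharge = new feed + return, hence
R = M − F = 8164.8 − 1562.6 = 6602.2 t/h
CL = 100·R/F = 100·6602.2/1562.6 = 422.51 %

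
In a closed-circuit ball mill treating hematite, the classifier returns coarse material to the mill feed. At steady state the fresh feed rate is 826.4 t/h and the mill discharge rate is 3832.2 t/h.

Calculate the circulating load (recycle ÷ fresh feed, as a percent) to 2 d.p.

CL = 363.72 %

Steady state: M = F + R.
R = M − F = 3832.2 − 826.4 = 3005.8 t/h
CL = 100·R/F = 100·3005.8/826.4 = 363.72 %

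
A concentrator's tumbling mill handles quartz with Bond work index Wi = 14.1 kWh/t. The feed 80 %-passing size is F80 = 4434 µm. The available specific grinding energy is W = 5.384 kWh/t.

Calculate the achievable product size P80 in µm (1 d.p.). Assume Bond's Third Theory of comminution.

P80 = 353.3 µm

W = 10 Wi (P80^-0.5 − F80^-0.5)
⇒ 1/√P80 = W/(10 Wi) + 1/√F80
  = 5.3840/(10·14.1) + 1/√4434 = 0.038184 + 0.015018 = 0.053202
P80 = (1/0.053202)² = 18.7963² = 353.30 µm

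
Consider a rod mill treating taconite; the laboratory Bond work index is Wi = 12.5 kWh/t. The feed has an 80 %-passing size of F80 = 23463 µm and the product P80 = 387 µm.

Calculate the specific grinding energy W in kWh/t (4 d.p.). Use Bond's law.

W = 5.5381 kWh/t

Bond:  W = 10 Wi (1/√P − 1/√F)
1/√387 = 0.050833;  1/√23463 = 0.006528
W = 10·12.5·(0.050833 − 0.006528) = 5.5381 kWh/t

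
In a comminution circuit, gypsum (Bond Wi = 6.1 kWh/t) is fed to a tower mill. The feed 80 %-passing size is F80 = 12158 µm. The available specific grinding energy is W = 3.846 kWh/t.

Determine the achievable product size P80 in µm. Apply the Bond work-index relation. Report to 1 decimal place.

W_Bond = 10·Wi·(1/√P₈₀ − 1/√F₈₀)
P80^(−½) = W/(10 Wi) + F80^(−½)
  = 3.8460/(10·6.1) + 1/√12158 = 0.063049 + 0.009069 = 0.072118
P80 = (1/0.072118)² = 13.8661² = 192.27 µm

P80 = 192.3 µm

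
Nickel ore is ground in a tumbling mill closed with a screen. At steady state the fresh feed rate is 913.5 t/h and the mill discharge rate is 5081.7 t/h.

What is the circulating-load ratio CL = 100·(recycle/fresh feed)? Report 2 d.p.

CL = 456.29 %

Discharge = new feed + return, hence
R = M − F = 5081.7 − 913.5 = 4168.2 t/h
CL = 100·R/F = 100·4168.2/913.5 = 456.29 %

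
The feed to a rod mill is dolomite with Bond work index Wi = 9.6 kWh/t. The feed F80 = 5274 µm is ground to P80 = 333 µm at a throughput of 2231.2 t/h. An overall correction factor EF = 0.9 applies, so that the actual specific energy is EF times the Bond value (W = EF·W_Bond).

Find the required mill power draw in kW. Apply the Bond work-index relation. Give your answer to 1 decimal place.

P = 7909.5 kW

W_Bond = 10·Wi·(1/√P₈₀ − 1/√F₈₀)
W = 10·9.6·(1/√333 − 1/√5274) = 10·9.6·(0.041030) = 3.9389 kWh/t
With EF = 0.9: W = 3.9389·0.9 = 3.5450 kWh/t
P_mill = W·ṁ = 3.5450·2231.2 = 7909.5 kW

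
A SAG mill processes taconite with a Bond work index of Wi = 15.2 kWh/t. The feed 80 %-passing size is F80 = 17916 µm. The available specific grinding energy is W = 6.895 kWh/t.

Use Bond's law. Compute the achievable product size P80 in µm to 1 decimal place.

W = 10 Wi (P80^-0.5 − F80^-0.5)
⇒ 1/√P80 = W/(10 Wi) + 1/√F80
  = 6.8950/(10·15.2) + 1/√17916 = 0.045362 + 0.007471 = 0.052833
P80 = (1/0.052833)² = 18.9276² = 358.25 µm

P80 = 358.3 µm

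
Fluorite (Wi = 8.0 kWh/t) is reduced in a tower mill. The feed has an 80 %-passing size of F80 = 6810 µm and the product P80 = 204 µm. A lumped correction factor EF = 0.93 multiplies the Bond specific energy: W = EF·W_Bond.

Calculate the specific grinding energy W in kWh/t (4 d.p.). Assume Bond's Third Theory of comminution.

W = 10 Wi / √P80 − 10 Wi / √F80
1/√204 = 0.070014;  1/√6810 = 0.012118
W = 10·8.0·(0.070014 − 0.012118) = 4.6317 kWh/t
Apply correction: 4.6317 × 0.93 = 4.3075 kWh/t

W = 4.3075 kWh/t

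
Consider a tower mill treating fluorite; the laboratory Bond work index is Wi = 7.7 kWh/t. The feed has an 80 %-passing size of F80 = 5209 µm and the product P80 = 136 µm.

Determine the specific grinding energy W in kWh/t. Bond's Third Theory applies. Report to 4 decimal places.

W = 10·Wi·[P80^(−½) − F80^(−½)]
1/√136 = 0.085749;  1/√5209 = 0.013856
W = 10·7.7·(0.085749 − 0.013856) = 5.5358 kWh/t

W = 5.5358 kWh/t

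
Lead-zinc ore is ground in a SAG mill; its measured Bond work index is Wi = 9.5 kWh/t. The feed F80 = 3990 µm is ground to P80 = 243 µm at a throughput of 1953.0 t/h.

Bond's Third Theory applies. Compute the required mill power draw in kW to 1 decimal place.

P = 8964.8 kW

W = 10·Wi·[P80^(−½) − F80^(−½)]
W = 10·9.5·(1/√243 − 1/√3990) = 10·9.5·(0.048319) = 4.5903 kWh/t
P = W·T = 4.5903·1953.0 = 8964.8 kW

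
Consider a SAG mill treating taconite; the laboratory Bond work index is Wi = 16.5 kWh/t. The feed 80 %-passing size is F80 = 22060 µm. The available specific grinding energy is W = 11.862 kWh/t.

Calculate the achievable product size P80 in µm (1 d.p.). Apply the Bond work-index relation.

W = 10·Wi·(P80^(-½) − F80^(-½))
⇒ 1/√P80 = W/(10·Wi) + 1/√F80
  = 11.8620/(10·16.5) + 1/√22060 = 0.071891 + 0.006733 = 0.078624
P80 = (1/0.078624)² = 12.7188² = 161.77 µm

P80 = 161.8 µm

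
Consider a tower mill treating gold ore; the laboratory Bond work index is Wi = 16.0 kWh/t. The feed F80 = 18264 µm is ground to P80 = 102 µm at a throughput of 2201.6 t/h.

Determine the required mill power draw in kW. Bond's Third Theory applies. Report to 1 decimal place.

Bond:  W = 10 Wi (1/√P − 1/√F)
W = 10·16.0·(1/√102 − 1/√18264) = 10·16.0·(0.091615) = 14.6584 kWh/t
P = W·T = 14.6584·2201.6 = 32272.0 kW

P = 32272.0 kW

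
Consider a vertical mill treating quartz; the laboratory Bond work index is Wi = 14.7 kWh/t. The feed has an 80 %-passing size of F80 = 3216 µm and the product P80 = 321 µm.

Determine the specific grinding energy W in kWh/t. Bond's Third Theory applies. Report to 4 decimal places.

W = 10 Wi (P80^-0.5 − F80^-0.5)
1/√321 = 0.055815;  1/√3216 = 0.017634
W = 10·14.7·(0.055815 − 0.017634) = 5.6126 kWh/t

W = 5.6126 kWh/t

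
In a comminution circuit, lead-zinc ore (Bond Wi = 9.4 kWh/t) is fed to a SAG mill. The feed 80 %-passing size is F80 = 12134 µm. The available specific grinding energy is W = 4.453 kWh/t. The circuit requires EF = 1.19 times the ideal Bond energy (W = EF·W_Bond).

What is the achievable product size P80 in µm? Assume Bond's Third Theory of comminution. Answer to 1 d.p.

P80 = 418.4 µm

Bond: W = 10·Wi·(1/√P80 − 1/√F80)
W_Bond = W / EF = 4.453 / 1.19 = 3.7420 kWh/t
⇒ 1/√P80 = W_Bond/(10·Wi) + 1/√F80
  = 3.7420/(10·9.4) + 1/√12134 = 0.039809 + 0.009078 = 0.048887
P80 = (1/0.048887)² = 20.4554² = 418.42 µm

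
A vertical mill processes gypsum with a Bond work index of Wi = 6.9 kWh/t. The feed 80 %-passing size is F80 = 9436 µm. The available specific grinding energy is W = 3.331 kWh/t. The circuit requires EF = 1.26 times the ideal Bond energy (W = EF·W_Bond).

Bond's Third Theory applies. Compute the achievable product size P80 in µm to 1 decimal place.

Bond:  W = 10 Wi (1/√P − 1/√F)
W_Bond = W / EF = 3.331 / 1.26 = 2.6437 kWh/t
⇒ 1/√P80 = W_Bond/(10 Wi) + 1/√F80
  = 2.6437/(10·6.9) + 1/√9436 = 0.038314 + 0.010295 = 0.048608
P80 = (1/0.048608)² = 20.5726² = 423.23 µm

P80 = 423.2 µm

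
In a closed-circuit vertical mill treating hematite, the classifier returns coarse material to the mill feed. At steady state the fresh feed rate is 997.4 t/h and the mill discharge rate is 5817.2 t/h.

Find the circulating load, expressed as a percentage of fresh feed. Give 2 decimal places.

Mill node: discharge = fresh + recycle.
R = M − F = 5817.2 − 997.4 = 4819.8 t/h
CL = 100·R/F = 100·4819.8/997.4 = 483.24 %

CL = 483.24 %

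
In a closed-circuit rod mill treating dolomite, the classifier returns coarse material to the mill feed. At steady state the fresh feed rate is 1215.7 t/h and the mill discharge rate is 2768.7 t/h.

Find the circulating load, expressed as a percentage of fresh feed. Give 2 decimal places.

Steady state: M = F + R.
R = M − F = 2768.7 − 1215.7 = 1553.0 t/h
CL = 100·R/F = 100·1553.0/1215.7 = 127.75 %

CL = 127.75 %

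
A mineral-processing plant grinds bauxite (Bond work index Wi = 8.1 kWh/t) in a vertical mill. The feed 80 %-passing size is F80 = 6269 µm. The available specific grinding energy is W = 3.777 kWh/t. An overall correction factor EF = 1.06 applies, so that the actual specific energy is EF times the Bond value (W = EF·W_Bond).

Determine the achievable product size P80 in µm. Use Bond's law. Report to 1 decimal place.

P80 = 311.9 µm

W = 10·Wi·(P80^(-½) − F80^(-½))
W_Bond = W / EF = 3.777 / 1.06 = 3.5632 kWh/t
1/√P80 = 1/√F80 + W_Bond/(10·Wi)
  = 3.5632/(10·8.1) + 1/√6269 = 0.043990 + 0.012630 = 0.056620
P80 = (1/0.056620)² = 17.6616² = 311.93 µm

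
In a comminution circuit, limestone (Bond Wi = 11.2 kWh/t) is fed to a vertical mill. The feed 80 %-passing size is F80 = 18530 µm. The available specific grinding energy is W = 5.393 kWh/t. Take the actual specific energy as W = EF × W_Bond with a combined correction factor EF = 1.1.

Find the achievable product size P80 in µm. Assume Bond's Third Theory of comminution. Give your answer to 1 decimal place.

Bond: W = 10·Wi·(1/√P80 − 1/√F80)
W_Bond = W / EF = 5.393 / 1.1 = 4.9027 kWh/t
1/√P80 = 1/√F80 + W_Bond/(10·Wi)
  = 4.9027/(10·11.2) + 1/√18530 = 0.043774 + 0.007346 = 0.051121
P80 = (1/0.051121)² = 19.5616² = 382.66 µm

P80 = 382.7 µm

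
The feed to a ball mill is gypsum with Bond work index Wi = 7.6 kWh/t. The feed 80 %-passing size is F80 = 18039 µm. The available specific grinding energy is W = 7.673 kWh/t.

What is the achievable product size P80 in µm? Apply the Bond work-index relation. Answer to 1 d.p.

W = 10·Wi·[P80^(−½) − F80^(−½)]
P80^(−½) = W/(10 Wi) + F80^(−½)
  = 7.6730/(10·7.6) + 1/√18039 = 0.100961 + 0.007445 = 0.108406
P80 = (1/0.108406)² = 9.2246² = 85.09 µm

P80 = 85.1 µm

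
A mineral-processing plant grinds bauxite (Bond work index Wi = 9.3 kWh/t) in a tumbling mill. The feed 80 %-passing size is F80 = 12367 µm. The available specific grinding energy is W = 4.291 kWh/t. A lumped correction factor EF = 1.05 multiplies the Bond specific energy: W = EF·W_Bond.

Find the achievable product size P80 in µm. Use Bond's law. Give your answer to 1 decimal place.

W = 10·Wi·(P80^(-½) − F80^(-½))
W_Bond = W / EF = 4.291 / 1.05 = 4.0867 kWh/t
1/√P80 = 1/√F80 + W_Bond/(10·Wi)
  = 4.0867/(10·9.3) + 1/√12367 = 0.043943 + 0.008992 = 0.052935
P80 = (1/0.052935)² = 18.8911² = 356.87 µm

P80 = 356.9 µm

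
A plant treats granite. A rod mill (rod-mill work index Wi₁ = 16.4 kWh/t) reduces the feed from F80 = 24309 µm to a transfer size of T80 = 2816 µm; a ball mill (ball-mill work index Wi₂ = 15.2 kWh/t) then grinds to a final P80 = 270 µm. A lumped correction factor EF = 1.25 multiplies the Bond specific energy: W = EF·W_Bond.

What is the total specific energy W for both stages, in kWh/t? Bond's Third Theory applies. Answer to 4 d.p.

W = 10.5309 kWh/t

Bond: W = 10·Wi·(1/√P80 − 1/√F80)
Stage 1 (24309→2816 µm, Wi₁=16.4): W₁ = 10·16.4·(0.018844 − 0.006414) = 2.0386 kWh/t
Stage 2 (2816→270 µm, Wi₂=15.2): W₂ = 10·15.2·(0.060858 − 0.018844) = 6.3861 kWh/t
W = W₁ + W₂ = 2.0386 + 6.3861 = 8.4247 kWh/t
W_actual = 1.25 × 8.4247 = 10.5309 kWh/t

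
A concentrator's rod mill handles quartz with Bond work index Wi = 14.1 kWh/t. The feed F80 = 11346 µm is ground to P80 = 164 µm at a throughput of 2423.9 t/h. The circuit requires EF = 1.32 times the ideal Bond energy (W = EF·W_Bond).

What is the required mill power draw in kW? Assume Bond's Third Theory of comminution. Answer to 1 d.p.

W = 10 Wi / √P80 − 10 Wi / √F80
W = 10·14.1·(1/√164 − 1/√11346) = 10·14.1·(0.068699) = 9.6865 kWh/t
Corrected W = EF·W_Bond = 1.32·9.6865 = 12.7862 kWh/t
Power = W × throughput = 12.7862 kWh/t × 2423.9 t/h = 30992.5 kW

P = 30992.5 kW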